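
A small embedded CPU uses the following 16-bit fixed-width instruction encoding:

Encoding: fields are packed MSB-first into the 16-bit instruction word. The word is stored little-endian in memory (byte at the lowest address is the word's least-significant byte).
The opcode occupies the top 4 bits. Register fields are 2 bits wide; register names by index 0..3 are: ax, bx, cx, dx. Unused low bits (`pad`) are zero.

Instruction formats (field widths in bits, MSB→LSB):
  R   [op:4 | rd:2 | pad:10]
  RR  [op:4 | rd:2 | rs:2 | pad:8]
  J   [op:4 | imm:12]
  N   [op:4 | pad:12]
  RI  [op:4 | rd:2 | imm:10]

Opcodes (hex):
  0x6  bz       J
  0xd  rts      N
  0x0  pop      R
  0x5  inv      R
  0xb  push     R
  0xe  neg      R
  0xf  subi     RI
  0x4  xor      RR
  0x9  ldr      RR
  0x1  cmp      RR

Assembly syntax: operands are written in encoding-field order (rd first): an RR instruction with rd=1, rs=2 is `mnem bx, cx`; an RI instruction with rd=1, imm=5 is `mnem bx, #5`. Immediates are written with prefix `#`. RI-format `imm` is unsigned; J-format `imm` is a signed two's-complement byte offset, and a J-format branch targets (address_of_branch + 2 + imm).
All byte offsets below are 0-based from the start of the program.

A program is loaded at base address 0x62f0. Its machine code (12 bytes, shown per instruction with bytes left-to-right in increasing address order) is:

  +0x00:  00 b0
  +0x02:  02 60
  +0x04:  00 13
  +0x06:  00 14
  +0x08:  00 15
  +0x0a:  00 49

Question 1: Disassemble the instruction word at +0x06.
[06] 00 14 → 0x1400
  opcode bits[15:12]=0x1: cmp/RR
  rd: (w>>10)&0x3=0x1 → bx
  rs: (w>>8)&0x3=0x0 → ax

cmp bx, ax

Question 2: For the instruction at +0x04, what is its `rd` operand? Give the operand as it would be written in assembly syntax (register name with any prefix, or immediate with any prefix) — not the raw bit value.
@+04  little-endian(00 13) = 0x1300
  top 4b → 0x1 → cmp [RR]
  rd: (w>>10)&0x3=0x0 → ax
  rs: (w>>8)&0x3=0x3 → dx

ax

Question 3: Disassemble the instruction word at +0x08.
cmp bx, bx

[08] 00 15 → 0x1500
  op=0x1500>>12=0x1 ⇒ cmp (RR)
  rd@[11:10]=0x1 ⇒ bx
  rs@[9:8]=0x1 ⇒ bx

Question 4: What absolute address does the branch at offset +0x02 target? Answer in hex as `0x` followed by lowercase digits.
0x62f6

off 0x02: read 02 60 as little → 0x6002
  top 4b → 0x6 → bz [J]
  [11:0] imm=2 = #2
  target = base 0x62f0 + off 0x02 + 2 + imm 2 = 0x62f6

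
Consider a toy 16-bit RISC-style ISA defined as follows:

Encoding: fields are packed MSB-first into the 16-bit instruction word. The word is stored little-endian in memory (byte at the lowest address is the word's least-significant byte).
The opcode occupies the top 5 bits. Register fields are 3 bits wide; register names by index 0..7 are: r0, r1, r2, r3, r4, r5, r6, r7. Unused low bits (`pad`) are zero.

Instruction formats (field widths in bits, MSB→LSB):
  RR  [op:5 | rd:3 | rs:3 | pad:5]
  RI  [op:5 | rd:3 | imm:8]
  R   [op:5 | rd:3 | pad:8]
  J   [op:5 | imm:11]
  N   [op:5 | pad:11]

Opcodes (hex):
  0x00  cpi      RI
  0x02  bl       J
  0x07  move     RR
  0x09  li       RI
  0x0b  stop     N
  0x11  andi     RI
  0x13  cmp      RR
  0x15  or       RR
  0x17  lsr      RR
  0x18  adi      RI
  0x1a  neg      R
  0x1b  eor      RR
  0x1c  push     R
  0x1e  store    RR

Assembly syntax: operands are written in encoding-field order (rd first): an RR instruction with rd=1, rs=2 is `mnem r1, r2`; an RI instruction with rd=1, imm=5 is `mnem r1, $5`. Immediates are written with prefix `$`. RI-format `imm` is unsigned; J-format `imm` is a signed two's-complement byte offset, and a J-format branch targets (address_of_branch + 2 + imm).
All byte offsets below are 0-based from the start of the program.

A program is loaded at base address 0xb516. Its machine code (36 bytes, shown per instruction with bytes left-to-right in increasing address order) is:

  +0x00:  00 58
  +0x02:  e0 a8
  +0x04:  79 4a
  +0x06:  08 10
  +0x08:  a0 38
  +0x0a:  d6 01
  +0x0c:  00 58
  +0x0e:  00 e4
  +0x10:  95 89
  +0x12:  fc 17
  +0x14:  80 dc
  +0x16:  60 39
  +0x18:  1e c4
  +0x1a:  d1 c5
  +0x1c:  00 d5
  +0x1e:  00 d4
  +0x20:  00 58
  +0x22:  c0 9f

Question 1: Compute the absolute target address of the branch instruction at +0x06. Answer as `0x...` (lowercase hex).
0xb526

[06] 08 10 → 0x1008
  opcode bits[15:11]=0x2: bl/J
  imm@[10:0]=0x8 ⇒ $8
  target = base 0xb516 + off 0x06 + 2 + imm 8 = 0xb526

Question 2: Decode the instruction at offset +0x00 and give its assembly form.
+0x00: 00 58 ⇒ word 0x5800 (little)
  op=0x5800>>11=0xb ⇒ stop (N)

stop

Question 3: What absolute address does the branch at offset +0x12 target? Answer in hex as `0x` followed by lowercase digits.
+0x12: fc 17 ⇒ word 0x17fc (little)
  top 5b → 0x2 → bl [J]
  [10:0] imm=2044 (s11→-4) = $-4
  target = base 0xb516 + off 0x12 + 2 + imm -4 = 0xb526

0xb526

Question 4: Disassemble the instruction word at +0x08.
@+08  little-endian(a0 38) = 0x38a0
  op=0x38a0>>11=0x7 ⇒ move (RR)
  [10:8] rd=0 = r0
  [7:5] rs=5 = r5

move r0, r5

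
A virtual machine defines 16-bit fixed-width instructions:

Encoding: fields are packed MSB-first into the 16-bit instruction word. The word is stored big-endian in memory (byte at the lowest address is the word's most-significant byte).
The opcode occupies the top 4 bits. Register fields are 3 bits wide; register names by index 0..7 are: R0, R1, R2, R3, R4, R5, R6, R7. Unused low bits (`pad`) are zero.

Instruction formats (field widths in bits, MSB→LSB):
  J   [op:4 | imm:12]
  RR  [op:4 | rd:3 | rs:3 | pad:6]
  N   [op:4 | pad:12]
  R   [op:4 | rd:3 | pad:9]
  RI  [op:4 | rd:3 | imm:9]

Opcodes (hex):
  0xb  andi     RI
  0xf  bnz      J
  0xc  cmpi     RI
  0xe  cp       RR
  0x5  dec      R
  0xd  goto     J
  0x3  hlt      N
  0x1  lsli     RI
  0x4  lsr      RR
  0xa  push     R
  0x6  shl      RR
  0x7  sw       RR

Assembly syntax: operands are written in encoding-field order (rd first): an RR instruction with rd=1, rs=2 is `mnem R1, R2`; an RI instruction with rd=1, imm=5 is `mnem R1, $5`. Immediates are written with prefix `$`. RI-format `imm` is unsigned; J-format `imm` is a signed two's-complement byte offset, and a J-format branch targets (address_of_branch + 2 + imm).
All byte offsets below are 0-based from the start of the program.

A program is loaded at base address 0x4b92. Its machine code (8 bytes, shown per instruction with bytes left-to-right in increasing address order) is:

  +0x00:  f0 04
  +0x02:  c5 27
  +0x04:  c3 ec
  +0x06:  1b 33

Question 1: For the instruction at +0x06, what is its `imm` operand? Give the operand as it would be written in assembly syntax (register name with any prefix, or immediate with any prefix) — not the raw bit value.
$307

+0x06: 1b 33 ⇒ word 0x1b33 (big)
  top 4b → 0x1 → lsli [RI]
  rd: (w>>9)&0x7=0x5 → R5
  imm: (w>>0)&0x1ff=0x133 → $307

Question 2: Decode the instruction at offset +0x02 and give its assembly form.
@+02  big-endian(c5 27) = 0xc527
  top 4b → 0xc → cmpi [RI]
  [11:9] rd=2 = R2
  [8:0] imm=295 = $295

cmpi R2, $295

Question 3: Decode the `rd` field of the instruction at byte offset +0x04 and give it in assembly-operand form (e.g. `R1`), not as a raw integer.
R1

@+04  big-endian(c3 ec) = 0xc3ec
  opcode bits[15:12]=0xc: cmpi/RI
  rd: (w>>9)&0x7=0x1 → R1
  imm: (w>>0)&0x1ff=0x1ec → $492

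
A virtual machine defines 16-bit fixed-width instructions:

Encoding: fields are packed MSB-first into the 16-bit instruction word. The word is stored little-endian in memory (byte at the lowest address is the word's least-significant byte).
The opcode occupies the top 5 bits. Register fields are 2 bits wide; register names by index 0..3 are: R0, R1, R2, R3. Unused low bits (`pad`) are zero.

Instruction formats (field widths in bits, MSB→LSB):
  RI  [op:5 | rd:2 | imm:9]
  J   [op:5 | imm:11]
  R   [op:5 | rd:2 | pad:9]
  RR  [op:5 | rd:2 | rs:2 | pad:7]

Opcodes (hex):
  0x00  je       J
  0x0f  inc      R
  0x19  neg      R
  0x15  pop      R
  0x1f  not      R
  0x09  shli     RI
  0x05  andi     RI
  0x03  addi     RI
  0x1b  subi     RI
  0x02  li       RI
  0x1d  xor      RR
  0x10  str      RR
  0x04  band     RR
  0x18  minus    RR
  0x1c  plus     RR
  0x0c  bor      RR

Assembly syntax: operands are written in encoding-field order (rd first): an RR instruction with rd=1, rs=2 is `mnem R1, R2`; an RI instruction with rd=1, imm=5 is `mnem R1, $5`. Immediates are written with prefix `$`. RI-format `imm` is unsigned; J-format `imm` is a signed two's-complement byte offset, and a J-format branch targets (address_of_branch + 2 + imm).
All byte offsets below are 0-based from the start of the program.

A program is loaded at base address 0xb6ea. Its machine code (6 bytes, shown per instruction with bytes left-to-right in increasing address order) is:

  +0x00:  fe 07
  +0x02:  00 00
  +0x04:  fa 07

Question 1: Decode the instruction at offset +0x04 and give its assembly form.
[04] fa 07 → 0x07fa
  top 5b → 0x0 → je [J]
  imm@[10:0]=0x7fa (s11→-6) ⇒ $-6

je $-6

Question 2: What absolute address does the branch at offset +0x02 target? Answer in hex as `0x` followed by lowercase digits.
+0x02: 00 00 ⇒ word 0x0000 (little)
  top 5b → 0x0 → je [J]
  imm@[10:0]=0x0 ⇒ $0
  target = base 0xb6ea + off 0x02 + 2 + imm 0 = 0xb6ee

0xb6ee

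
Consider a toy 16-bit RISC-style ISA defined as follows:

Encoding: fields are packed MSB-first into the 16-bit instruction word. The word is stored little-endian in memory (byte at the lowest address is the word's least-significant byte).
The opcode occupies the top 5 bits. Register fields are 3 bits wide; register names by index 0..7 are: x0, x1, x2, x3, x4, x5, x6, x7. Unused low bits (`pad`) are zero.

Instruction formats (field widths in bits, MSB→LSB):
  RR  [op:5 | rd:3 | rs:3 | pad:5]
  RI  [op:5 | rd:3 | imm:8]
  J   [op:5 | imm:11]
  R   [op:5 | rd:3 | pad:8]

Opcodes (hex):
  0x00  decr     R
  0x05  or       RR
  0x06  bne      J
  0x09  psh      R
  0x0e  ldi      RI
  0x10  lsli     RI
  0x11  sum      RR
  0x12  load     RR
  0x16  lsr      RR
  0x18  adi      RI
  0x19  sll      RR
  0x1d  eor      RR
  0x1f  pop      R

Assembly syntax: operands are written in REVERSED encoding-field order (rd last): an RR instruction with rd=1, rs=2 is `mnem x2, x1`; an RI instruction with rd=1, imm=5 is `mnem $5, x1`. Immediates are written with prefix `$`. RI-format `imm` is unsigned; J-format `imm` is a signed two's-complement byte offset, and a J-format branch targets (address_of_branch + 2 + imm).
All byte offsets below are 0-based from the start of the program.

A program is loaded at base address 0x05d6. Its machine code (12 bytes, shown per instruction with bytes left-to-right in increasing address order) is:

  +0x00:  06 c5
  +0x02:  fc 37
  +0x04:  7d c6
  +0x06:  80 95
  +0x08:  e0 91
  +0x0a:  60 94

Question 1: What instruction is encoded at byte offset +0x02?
bne $-4

@+02  little-endian(fc 37) = 0x37fc
  opcode bits[15:11]=0x6: bne/J
  [10:0] imm=2044 (s11→-4) = $-4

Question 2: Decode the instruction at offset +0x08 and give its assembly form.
load x7, x1

@+08  little-endian(e0 91) = 0x91e0
  op=0x91e0>>11=0x12 ⇒ load (RR)
  rd: (w>>8)&0x7=0x1 → x1
  rs: (w>>5)&0x7=0x7 → x7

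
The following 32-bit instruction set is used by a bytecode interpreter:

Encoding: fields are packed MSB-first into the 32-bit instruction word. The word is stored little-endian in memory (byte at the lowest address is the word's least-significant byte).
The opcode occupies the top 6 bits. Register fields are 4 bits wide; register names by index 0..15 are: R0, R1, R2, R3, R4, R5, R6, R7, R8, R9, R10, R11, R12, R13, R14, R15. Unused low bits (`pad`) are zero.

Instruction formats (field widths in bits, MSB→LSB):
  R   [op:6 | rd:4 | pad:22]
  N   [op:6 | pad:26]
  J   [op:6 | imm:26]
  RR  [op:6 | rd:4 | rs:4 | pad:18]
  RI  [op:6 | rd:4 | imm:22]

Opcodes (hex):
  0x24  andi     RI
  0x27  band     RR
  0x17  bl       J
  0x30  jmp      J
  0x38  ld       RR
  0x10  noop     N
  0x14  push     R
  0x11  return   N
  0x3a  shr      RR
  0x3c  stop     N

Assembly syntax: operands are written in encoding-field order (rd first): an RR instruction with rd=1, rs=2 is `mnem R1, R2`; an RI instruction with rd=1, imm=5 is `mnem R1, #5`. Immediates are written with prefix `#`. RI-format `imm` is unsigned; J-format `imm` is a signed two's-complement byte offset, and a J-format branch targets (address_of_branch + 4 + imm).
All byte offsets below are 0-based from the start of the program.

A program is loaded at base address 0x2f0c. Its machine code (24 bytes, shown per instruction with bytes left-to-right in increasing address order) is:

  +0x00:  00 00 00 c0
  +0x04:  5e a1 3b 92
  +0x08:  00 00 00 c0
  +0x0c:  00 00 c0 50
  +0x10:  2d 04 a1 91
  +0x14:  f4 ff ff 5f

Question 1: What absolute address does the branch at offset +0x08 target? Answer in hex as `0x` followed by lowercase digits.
0x2f18

+0x08: 00 00 00 c0 ⇒ word 0xc0000000 (little)
  opcode bits[31:26]=0x30: jmp/J
  imm: (w>>0)&0x3ffffff=0x0 → #0
  target = base 0x2f0c + off 0x08 + 4 + imm 0 = 0x2f18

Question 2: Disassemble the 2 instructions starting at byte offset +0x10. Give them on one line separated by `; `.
andi R6, #2163757; bl #-12

off 0x10: read 2d 04 a1 91 as little → 0x91a1042d
  opcode bits[31:26]=0x24: andi/RI
  rd: (w>>22)&0xf=0x6 → R6
  imm: (w>>0)&0x3fffff=0x21042d → #2163757
off 0x14: read f4 ff ff 5f as little → 0x5ffffff4
  opcode bits[31:26]=0x17: bl/J
  imm: (w>>0)&0x3ffffff=0x3fffff4 (s26→-12) → #-12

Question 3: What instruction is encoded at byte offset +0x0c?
off 0x0c: read 00 00 c0 50 as little → 0x50c00000
  opcode bits[31:26]=0x14: push/R
  rd@[25:22]=0x3 ⇒ R3

push R3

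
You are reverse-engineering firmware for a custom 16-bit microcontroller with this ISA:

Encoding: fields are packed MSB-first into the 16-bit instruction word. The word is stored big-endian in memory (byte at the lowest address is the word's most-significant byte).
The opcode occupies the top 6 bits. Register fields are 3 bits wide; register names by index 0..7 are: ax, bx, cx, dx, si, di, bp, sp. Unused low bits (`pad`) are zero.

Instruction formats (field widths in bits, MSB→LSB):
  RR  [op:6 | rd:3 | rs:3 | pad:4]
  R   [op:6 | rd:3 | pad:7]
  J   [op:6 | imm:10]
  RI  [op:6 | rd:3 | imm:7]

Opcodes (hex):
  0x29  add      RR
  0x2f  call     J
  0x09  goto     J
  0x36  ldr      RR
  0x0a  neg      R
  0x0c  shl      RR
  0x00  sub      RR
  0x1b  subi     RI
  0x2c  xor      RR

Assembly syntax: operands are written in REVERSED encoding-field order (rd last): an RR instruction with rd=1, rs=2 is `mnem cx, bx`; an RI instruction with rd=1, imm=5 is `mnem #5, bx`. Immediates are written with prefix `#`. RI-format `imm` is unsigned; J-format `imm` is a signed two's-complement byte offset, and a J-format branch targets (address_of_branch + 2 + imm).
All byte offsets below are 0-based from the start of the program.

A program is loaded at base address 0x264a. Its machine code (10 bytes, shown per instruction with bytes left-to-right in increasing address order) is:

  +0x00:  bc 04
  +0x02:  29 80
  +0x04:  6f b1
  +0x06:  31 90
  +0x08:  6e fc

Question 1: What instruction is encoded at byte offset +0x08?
+0x08: 6e fc ⇒ word 0x6efc (big)
  opcode bits[15:10]=0x1b: subi/RI
  rd: (w>>7)&0x7=0x5 → di
  imm: (w>>0)&0x7f=0x7c → #124

subi #124, di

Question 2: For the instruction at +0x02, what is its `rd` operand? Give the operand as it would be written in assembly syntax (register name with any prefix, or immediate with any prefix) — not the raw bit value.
[02] 29 80 → 0x2980
  top 6b → 0xa → neg [R]
  rd@[9:7]=0x3 ⇒ dx

dx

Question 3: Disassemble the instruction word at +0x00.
call #4

[00] bc 04 → 0xbc04
  top 6b → 0x2f → call [J]
  imm: (w>>0)&0x3ff=0x4 → #4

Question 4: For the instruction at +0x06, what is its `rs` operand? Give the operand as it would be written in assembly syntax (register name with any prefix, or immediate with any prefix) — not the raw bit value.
bx

+0x06: 31 90 ⇒ word 0x3190 (big)
  top 6b → 0xc → shl [RR]
  rd@[9:7]=0x3 ⇒ dx
  rs@[6:4]=0x1 ⇒ bx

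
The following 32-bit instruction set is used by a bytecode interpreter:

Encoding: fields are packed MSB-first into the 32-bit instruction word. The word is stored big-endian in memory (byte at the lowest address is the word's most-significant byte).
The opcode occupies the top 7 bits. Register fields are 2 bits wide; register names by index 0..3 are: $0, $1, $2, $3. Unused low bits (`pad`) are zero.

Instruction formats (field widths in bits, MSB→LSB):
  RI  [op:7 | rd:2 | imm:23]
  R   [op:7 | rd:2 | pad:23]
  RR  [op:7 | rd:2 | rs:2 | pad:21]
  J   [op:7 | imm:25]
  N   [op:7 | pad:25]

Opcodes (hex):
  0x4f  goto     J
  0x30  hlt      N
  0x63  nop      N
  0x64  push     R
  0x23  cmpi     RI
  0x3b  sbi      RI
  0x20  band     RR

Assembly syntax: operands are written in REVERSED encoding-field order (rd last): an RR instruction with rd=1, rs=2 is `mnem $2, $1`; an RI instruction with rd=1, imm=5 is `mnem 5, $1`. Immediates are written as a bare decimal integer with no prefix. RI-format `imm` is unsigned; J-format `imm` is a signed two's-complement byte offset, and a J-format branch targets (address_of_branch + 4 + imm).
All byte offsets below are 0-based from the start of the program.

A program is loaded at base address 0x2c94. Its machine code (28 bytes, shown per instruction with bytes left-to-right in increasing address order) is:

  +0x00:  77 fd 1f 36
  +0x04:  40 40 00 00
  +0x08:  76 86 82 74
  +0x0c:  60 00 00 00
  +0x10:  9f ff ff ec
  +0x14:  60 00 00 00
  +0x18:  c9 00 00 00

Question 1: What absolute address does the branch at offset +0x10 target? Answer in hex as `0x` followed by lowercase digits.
0x2c94

+0x10: 9f ff ff ec ⇒ word 0x9fffffec (big)
  op=0x9fffffec>>25=0x4f ⇒ goto (J)
  imm@[24:0]=0x1ffffec (s25→-20) ⇒ -20
  target = base 0x2c94 + off 0x10 + 4 + imm -20 = 0x2c94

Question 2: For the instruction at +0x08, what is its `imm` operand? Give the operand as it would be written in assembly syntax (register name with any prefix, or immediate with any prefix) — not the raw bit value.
[08] 76 86 82 74 → 0x76868274
  op=0x76868274>>25=0x3b ⇒ sbi (RI)
  rd@[24:23]=0x1 ⇒ $1
  imm@[22:0]=0x68274 ⇒ 426612

426612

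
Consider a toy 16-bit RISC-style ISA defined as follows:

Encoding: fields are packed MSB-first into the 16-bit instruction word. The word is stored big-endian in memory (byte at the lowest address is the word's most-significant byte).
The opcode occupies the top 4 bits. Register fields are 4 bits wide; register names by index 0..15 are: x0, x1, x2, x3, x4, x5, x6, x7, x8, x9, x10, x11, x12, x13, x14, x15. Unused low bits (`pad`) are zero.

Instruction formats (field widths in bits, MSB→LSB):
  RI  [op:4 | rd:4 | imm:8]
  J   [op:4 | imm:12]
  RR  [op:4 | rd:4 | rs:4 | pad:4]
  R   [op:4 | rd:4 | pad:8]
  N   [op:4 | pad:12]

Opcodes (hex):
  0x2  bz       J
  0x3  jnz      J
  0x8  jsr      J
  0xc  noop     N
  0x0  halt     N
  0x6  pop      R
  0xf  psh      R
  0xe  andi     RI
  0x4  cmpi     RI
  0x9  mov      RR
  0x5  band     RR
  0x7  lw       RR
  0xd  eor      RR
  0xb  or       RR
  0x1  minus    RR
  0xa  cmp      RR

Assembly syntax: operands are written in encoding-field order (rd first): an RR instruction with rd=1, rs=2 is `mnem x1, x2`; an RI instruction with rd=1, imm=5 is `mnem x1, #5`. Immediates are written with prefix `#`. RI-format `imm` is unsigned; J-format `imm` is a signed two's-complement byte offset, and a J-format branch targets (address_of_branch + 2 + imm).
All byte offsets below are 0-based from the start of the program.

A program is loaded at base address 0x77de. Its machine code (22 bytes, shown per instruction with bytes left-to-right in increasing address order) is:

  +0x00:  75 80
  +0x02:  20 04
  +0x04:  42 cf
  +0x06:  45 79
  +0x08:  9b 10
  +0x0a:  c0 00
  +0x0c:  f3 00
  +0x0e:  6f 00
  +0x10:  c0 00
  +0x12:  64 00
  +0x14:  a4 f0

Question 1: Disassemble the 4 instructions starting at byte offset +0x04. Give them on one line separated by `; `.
cmpi x2, #207; cmpi x5, #121; mov x11, x1; noop

off 0x04: read 42 cf as big → 0x42cf
  opcode bits[15:12]=0x4: cmpi/RI
  rd: (w>>8)&0xf=0x2 → x2
  imm: (w>>0)&0xff=0xcf → #207
off 0x06: read 45 79 as big → 0x4579
  opcode bits[15:12]=0x4: cmpi/RI
  rd: (w>>8)&0xf=0x5 → x5
  imm: (w>>0)&0xff=0x79 → #121
off 0x08: read 9b 10 as big → 0x9b10
  opcode bits[15:12]=0x9: mov/RR
  rd: (w>>8)&0xf=0xb → x11
  rs: (w>>4)&0xf=0x1 → x1
off 0x0a: read c0 00 as big → 0xc000
  opcode bits[15:12]=0xc: noop/N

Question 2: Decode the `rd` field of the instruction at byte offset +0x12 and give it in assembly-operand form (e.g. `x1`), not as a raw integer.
x4

+0x12: 64 00 ⇒ word 0x6400 (big)
  op=0x6400>>12=0x6 ⇒ pop (R)
  [11:8] rd=4 = x4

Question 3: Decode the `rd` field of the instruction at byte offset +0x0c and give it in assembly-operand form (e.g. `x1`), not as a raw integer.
[0c] f3 00 → 0xf300
  opcode bits[15:12]=0xf: psh/R
  rd@[11:8]=0x3 ⇒ x3

x3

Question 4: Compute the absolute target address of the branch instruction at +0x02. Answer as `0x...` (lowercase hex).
0x77e6

off 0x02: read 20 04 as big → 0x2004
  opcode bits[15:12]=0x2: bz/J
  [11:0] imm=4 = #4
  target = base 0x77de + off 0x02 + 2 + imm 4 = 0x77e6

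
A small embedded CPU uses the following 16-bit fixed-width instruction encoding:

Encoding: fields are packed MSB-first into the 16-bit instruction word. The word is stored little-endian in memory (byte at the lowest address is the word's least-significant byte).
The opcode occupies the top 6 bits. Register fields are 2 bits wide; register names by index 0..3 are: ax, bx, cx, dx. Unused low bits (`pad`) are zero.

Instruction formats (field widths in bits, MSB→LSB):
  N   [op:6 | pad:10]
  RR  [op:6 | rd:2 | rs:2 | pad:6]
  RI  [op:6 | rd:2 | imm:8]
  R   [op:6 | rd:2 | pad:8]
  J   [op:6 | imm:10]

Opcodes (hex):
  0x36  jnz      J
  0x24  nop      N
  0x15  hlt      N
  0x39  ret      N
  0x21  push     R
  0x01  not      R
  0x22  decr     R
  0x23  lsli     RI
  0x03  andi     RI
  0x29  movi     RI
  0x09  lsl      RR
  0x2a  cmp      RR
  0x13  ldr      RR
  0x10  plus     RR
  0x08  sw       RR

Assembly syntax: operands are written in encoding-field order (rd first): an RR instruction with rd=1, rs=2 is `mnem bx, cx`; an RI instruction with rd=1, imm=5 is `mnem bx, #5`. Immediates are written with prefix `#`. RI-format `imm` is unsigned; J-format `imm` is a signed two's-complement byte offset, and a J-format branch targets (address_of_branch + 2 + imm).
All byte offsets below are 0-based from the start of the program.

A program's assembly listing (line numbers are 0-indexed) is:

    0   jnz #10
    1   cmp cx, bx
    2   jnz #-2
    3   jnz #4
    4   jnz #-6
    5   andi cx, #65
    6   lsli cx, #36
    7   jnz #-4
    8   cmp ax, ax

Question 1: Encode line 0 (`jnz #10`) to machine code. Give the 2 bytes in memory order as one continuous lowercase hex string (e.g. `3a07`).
0ad8

L0: jnz op=0x36:6|imm=10:10 ⇒ 0xd80a ⇒ little 0a d8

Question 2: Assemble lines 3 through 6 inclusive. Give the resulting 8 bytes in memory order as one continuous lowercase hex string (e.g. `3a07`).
04d8fadb410e248e

L3: jnz op=0x36:6|imm=4:10 ⇒ 0xd804 ⇒ little 04 d8
L4: jnz op=0x36:6|imm=-6:10 ⇒ 0xdbfa ⇒ little fa db
L5: andi op=0x3:6|rd=2:2|imm=65:8 ⇒ 0x0e41 ⇒ little 41 0e
L6: lsli op=0x23:6|rd=2:2|imm=36:8 ⇒ 0x8e24 ⇒ little 24 8e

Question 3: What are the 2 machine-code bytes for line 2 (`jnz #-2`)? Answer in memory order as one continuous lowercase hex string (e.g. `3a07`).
L2: jnz op=0x36:6|imm=-2:10 ⇒ 0xdbfe ⇒ little fe db

fedb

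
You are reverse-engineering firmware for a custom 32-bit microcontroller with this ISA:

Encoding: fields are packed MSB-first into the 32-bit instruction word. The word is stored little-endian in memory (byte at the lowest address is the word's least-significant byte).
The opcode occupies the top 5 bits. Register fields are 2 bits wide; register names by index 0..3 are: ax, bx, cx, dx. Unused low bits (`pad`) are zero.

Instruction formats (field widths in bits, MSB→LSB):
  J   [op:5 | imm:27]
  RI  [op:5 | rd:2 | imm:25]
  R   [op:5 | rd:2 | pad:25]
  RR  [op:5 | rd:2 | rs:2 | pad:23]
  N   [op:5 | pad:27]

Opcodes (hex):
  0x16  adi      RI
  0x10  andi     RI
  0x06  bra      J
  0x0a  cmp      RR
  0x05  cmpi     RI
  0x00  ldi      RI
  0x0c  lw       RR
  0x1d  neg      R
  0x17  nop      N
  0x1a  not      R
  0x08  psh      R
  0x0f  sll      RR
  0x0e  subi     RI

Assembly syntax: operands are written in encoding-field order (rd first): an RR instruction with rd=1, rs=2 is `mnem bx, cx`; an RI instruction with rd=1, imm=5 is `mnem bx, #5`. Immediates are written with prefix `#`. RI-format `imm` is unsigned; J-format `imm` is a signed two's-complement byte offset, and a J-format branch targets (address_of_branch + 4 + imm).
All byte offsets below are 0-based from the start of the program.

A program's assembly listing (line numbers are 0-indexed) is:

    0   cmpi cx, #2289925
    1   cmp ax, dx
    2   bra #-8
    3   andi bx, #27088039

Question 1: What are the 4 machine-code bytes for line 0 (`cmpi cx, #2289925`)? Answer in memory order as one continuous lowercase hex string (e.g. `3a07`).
05f1222c

0. cmpi fields op=0x5:5|rd=2:2|imm=2289925:25 → word 2c22f105h → 05 f1 22 2c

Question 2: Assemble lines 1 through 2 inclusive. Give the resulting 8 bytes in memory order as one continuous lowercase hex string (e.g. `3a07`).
00008051f8ffff37

line 1 (cmp): pack op=0xa:5|rd=0:2|rs=3:2|pad=0:23 = 0x51800000; little→ 00 00 80 51
line 2 (bra): pack op=0x6:5|imm=-8:27 = 0x37fffff8; little→ f8 ff ff 37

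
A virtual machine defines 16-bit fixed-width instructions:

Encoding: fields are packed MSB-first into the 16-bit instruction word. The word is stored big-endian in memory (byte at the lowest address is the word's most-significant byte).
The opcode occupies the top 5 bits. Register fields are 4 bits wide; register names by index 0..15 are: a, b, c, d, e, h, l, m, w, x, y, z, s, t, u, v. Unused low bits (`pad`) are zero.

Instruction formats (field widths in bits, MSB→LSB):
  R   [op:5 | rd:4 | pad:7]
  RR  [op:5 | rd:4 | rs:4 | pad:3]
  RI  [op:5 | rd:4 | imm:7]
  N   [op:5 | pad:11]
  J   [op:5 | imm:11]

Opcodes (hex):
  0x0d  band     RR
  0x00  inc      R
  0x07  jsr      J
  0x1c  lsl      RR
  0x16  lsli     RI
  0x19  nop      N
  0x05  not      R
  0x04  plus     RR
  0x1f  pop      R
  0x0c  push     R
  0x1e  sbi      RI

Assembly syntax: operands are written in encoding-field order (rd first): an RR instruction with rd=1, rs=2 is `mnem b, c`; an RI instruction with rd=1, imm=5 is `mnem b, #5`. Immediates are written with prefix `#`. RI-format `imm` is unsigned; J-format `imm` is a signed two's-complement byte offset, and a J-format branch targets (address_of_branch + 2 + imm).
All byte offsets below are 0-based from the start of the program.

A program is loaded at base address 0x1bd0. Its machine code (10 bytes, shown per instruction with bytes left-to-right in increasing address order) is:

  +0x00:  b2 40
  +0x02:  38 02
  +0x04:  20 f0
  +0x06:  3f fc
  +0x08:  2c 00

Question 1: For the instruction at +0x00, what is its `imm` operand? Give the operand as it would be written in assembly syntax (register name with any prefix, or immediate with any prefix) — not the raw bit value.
+0x00: b2 40 ⇒ word 0xb240 (big)
  op=0xb240>>11=0x16 ⇒ lsli (RI)
  rd: (w>>7)&0xf=0x4 → e
  imm: (w>>0)&0x7f=0x40 → #64

#64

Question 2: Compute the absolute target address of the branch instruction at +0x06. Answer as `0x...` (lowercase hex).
0x1bd4

off 0x06: read 3f fc as big → 0x3ffc
  op=0x3ffc>>11=0x7 ⇒ jsr (J)
  [10:0] imm=2044 (s11→-4) = #-4
  target = base 0x1bd0 + off 0x06 + 2 + imm -4 = 0x1bd4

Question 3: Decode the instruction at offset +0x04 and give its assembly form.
off 0x04: read 20 f0 as big → 0x20f0
  opcode bits[15:11]=0x4: plus/RR
  [10:7] rd=1 = b
  [6:3] rs=14 = u

plus b, u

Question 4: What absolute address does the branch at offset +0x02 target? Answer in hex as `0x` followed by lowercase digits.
@+02  big-endian(38 02) = 0x3802
  top 5b → 0x7 → jsr [J]
  imm: (w>>0)&0x7ff=0x2 → #2
  target = base 0x1bd0 + off 0x02 + 2 + imm 2 = 0x1bd6

0x1bd6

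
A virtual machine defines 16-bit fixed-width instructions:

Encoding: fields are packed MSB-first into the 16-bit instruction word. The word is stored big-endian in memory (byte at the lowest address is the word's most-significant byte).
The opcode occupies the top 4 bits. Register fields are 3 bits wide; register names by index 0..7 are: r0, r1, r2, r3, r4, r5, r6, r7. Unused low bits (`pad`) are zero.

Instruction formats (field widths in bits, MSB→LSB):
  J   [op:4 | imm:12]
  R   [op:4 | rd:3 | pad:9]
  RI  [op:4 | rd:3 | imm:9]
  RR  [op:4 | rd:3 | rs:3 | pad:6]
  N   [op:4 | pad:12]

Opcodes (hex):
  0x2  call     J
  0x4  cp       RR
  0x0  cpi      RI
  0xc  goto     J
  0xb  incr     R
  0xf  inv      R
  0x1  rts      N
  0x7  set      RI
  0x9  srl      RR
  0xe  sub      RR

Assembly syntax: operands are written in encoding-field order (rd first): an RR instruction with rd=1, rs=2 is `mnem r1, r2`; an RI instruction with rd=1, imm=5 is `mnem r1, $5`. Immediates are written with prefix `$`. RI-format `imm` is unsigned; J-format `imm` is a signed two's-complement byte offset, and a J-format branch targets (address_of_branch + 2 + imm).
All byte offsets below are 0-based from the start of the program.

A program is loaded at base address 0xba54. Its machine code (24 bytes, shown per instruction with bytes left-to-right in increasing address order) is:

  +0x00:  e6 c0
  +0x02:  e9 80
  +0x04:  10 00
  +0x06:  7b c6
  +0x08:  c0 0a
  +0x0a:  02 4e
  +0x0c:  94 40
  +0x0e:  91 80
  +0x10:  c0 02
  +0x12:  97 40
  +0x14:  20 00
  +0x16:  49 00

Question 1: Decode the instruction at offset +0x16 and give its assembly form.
cp r4, r4

+0x16: 49 00 ⇒ word 0x4900 (big)
  top 4b → 0x4 → cp [RR]
  rd: (w>>9)&0x7=0x4 → r4
  rs: (w>>6)&0x7=0x4 → r4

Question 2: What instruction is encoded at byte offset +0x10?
@+10  big-endian(c0 02) = 0xc002
  op=0xc002>>12=0xc ⇒ goto (J)
  imm@[11:0]=0x2 ⇒ $2

goto $2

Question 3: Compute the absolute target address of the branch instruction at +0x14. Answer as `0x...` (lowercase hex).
0xba6a

+0x14: 20 00 ⇒ word 0x2000 (big)
  top 4b → 0x2 → call [J]
  [11:0] imm=0 = $0
  target = base 0xba54 + off 0x14 + 2 + imm 0 = 0xba6a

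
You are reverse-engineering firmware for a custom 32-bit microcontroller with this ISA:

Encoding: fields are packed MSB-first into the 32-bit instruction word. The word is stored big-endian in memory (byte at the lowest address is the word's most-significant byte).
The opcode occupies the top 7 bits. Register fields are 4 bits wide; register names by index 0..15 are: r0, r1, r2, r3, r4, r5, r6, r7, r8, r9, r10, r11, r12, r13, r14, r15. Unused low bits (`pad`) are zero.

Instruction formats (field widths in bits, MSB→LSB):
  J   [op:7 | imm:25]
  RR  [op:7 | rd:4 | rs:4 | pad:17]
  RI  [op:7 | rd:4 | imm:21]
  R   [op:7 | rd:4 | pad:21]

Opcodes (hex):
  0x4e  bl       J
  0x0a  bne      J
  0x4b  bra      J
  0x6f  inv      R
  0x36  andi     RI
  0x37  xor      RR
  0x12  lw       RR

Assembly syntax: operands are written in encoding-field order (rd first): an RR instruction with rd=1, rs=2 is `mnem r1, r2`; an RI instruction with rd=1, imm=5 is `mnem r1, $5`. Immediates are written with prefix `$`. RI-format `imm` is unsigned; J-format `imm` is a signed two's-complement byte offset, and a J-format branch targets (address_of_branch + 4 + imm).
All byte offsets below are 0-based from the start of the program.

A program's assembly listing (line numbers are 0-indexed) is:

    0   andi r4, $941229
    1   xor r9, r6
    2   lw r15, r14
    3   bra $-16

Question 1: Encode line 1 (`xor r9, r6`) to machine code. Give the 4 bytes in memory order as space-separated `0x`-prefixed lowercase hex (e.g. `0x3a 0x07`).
L1: xor op=0x37:7|rd=9:4|rs=6:4|pad=0:17 ⇒ 0x6f2c0000 ⇒ big 6f 2c 00 00

0x6f 0x2c 0x00 0x00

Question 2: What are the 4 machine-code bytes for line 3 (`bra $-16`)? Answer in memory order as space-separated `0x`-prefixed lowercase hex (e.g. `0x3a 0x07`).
line 3 (bra): pack op=0x4b:7|imm=-16:25 = 0x97fffff0; big→ 97 ff ff f0

0x97 0xff 0xff 0xf0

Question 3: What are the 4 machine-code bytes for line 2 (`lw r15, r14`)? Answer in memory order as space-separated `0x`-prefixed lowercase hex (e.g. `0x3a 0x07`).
0x25 0xfc 0x00 0x00

2. lw fields op=0x12:7|rd=15:4|rs=14:4|pad=0:17 → word 25fc0000h → 25 fc 00 00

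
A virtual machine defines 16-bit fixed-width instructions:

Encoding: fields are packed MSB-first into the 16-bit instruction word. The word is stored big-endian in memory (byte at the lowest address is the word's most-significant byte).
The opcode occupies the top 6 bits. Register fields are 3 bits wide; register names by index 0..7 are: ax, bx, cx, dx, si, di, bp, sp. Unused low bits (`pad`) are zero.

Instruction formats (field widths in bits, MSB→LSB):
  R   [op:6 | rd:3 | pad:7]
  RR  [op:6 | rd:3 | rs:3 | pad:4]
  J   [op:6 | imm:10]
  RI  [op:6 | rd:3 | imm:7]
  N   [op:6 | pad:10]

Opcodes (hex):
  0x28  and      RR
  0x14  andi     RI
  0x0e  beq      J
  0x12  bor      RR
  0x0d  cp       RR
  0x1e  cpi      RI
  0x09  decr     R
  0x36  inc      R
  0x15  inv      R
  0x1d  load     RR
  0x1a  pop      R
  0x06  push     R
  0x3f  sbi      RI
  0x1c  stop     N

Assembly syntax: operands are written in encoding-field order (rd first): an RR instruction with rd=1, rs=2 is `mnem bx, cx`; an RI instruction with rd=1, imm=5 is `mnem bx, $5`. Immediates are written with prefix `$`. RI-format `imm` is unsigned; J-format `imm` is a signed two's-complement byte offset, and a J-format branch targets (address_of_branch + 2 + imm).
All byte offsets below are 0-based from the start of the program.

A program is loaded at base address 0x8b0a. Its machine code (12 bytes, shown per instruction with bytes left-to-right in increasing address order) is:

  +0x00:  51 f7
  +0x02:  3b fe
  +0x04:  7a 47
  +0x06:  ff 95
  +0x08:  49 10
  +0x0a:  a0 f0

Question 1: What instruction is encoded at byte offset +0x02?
beq $-2

@+02  big-endian(3b fe) = 0x3bfe
  opcode bits[15:10]=0xe: beq/J
  imm@[9:0]=0x3fe (s10→-2) ⇒ $-2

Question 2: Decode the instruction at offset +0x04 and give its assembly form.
cpi si, $71

off 0x04: read 7a 47 as big → 0x7a47
  opcode bits[15:10]=0x1e: cpi/RI
  rd@[9:7]=0x4 ⇒ si
  imm@[6:0]=0x47 ⇒ $71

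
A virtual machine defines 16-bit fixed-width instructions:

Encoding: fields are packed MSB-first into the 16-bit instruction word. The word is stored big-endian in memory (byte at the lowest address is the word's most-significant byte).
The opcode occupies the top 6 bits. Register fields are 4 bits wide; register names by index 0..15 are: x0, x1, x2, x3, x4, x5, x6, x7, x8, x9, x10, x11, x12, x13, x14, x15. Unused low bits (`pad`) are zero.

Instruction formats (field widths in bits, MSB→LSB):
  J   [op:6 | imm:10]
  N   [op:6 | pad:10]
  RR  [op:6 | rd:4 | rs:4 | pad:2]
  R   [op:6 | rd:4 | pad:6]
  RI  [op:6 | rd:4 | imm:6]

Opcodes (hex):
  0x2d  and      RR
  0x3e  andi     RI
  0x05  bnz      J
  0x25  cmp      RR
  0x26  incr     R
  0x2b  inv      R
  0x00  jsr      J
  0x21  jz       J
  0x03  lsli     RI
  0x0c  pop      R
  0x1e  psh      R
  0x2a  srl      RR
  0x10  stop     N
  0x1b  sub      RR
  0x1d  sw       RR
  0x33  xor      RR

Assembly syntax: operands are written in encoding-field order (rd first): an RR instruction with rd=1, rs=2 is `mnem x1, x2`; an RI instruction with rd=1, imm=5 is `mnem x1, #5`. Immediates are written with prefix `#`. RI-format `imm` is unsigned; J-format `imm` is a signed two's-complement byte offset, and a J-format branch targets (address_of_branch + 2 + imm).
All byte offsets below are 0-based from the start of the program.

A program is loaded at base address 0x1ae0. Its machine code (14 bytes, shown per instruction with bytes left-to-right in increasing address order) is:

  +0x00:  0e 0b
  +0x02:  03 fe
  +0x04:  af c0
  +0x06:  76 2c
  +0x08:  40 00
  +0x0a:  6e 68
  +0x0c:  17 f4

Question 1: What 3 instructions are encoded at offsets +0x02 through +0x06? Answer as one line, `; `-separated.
+0x02: 03 fe ⇒ word 0x03fe (big)
  opcode bits[15:10]=0x0: jsr/J
  imm@[9:0]=0x3fe (s10→-2) ⇒ #-2
+0x04: af c0 ⇒ word 0xafc0 (big)
  opcode bits[15:10]=0x2b: inv/R
  rd@[9:6]=0xf ⇒ x15
+0x06: 76 2c ⇒ word 0x762c (big)
  opcode bits[15:10]=0x1d: sw/RR
  rd@[9:6]=0x8 ⇒ x8
  rs@[5:2]=0xb ⇒ x11

jsr #-2; inv x15; sw x8, x11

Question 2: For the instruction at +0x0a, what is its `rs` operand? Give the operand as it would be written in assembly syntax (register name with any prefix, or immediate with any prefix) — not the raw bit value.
@+0a  big-endian(6e 68) = 0x6e68
  top 6b → 0x1b → sub [RR]
  rd: (w>>6)&0xf=0x9 → x9
  rs: (w>>2)&0xf=0xa → x10

x10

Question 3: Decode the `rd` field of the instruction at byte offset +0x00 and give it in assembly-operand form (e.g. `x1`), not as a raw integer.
+0x00: 0e 0b ⇒ word 0x0e0b (big)
  top 6b → 0x3 → lsli [RI]
  rd@[9:6]=0x8 ⇒ x8
  imm@[5:0]=0xb ⇒ #11

x8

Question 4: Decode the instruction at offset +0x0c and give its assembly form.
[0c] 17 f4 → 0x17f4
  opcode bits[15:10]=0x5: bnz/J
  [9:0] imm=1012 (s10→-12) = #-12

bnz #-12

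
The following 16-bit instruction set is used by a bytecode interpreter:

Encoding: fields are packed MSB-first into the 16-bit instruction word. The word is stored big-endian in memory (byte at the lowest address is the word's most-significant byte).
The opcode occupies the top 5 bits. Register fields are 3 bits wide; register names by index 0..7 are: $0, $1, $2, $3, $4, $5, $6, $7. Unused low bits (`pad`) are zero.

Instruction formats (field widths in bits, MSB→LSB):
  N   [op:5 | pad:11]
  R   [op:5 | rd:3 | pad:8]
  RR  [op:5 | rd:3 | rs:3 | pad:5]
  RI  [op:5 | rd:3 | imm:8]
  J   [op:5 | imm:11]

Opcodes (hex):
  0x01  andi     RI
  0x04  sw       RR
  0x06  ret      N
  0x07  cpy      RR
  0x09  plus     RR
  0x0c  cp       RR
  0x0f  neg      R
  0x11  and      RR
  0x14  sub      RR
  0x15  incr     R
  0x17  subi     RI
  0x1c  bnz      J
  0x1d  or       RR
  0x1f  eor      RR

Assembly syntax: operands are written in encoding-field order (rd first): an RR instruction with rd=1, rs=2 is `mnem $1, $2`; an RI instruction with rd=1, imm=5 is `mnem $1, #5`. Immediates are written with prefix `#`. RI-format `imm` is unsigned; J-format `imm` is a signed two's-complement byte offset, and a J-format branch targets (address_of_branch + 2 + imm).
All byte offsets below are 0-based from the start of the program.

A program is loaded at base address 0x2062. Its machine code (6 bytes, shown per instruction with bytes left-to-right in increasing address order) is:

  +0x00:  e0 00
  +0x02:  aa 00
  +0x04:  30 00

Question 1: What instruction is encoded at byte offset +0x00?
bnz #0

+0x00: e0 00 ⇒ word 0xe000 (big)
  top 5b → 0x1c → bnz [J]
  imm: (w>>0)&0x7ff=0x0 → #0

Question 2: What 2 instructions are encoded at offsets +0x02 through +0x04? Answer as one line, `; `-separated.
incr $2; ret

off 0x02: read aa 00 as big → 0xaa00
  top 5b → 0x15 → incr [R]
  rd@[10:8]=0x2 ⇒ $2
off 0x04: read 30 00 as big → 0x3000
  top 5b → 0x6 → ret [N]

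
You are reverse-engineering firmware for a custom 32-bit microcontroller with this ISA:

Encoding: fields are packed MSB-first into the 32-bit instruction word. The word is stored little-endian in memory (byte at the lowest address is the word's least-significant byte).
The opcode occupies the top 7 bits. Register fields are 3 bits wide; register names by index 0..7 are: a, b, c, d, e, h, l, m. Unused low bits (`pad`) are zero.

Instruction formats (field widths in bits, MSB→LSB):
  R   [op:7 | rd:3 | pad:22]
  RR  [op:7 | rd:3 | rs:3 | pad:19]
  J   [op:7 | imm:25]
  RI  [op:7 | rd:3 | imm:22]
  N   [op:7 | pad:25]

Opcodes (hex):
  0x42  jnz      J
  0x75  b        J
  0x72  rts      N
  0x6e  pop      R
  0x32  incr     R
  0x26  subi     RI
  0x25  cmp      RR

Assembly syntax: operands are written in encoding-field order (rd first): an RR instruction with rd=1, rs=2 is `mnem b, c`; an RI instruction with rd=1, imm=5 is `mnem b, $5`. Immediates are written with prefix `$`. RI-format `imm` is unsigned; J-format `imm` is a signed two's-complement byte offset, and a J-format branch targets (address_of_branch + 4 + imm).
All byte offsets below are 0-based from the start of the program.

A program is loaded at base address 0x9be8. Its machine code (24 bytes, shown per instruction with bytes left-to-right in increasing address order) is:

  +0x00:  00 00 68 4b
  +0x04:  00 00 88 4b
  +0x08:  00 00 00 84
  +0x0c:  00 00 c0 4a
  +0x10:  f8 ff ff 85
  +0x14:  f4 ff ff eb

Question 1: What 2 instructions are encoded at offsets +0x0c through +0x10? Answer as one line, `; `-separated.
@+0c  little-endian(00 00 c0 4a) = 0x4ac00000
  opcode bits[31:25]=0x25: cmp/RR
  rd@[24:22]=0x3 ⇒ d
  rs@[21:19]=0x0 ⇒ a
@+10  little-endian(f8 ff ff 85) = 0x85fffff8
  opcode bits[31:25]=0x42: jnz/J
  imm@[24:0]=0x1fffff8 (s25→-8) ⇒ $-8

cmp d, a; jnz $-8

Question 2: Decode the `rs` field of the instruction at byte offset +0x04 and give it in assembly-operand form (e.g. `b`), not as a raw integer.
[04] 00 00 88 4b → 0x4b880000
  op=0x4b880000>>25=0x25 ⇒ cmp (RR)
  rd@[24:22]=0x6 ⇒ l
  rs@[21:19]=0x1 ⇒ b

b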